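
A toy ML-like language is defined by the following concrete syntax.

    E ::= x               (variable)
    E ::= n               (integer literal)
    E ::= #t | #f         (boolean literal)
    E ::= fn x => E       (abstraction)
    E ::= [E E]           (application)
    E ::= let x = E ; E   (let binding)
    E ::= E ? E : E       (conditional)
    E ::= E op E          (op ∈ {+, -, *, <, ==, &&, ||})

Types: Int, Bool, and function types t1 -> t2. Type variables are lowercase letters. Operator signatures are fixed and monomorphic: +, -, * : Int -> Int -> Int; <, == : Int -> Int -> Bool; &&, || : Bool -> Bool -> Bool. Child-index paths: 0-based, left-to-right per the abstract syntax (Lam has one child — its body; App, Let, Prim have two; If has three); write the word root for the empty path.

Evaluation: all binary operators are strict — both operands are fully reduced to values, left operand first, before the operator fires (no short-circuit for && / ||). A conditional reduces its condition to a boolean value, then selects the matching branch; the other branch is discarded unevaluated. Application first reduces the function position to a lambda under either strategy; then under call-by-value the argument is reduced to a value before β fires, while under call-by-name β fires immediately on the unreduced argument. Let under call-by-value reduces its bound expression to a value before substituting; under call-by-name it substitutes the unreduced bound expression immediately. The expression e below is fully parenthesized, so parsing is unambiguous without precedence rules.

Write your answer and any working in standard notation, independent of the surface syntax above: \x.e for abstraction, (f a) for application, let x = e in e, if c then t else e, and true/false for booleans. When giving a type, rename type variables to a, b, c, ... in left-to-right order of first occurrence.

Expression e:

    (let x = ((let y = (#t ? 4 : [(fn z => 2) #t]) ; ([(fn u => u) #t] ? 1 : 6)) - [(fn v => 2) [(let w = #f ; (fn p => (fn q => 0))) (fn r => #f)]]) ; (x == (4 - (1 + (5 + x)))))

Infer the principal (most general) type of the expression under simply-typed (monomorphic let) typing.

Answer: Bool

Trace:
  unify Bool ~ Bool
\z._ : a -> Int
  unify a -> Int ~ Bool -> b
  unify a ~ Bool
  unify Int ~ b
_ _ : Int
  unify Int ~ Int
let y : Int
u : c
\u._ : c -> c
  unify c -> c ~ Bool -> d
  unify c ~ Bool
  unify Bool ~ d
_ _ : Bool
  unify Bool ~ Bool
  unify Int ~ Int
  unify Int ~ Int
\v._ : e -> Int
let w : Bool
\q._ : g -> Int
\p._ : f -> g -> Int
\r._ : h -> Bool
  unify f -> g -> Int ~ (h -> Bool) -> i
  unify f ~ h -> Bool
  unify g -> Int ~ i
_ _ : g -> Int
  unify e -> Int ~ (g -> Int) -> j
  unify e ~ g -> Int
  unify Int ~ j
_ _ : Int
  unify Int ~ Int
let x : Int
x : Int
  unify Int ~ Int
  unify Int ~ Int
  unify Int ~ Int
  unify Int ~ Int
x : Int
  unify Int ~ Int
  unify Int ~ Int
  unify Int ~ Int
  unify Int ~ Int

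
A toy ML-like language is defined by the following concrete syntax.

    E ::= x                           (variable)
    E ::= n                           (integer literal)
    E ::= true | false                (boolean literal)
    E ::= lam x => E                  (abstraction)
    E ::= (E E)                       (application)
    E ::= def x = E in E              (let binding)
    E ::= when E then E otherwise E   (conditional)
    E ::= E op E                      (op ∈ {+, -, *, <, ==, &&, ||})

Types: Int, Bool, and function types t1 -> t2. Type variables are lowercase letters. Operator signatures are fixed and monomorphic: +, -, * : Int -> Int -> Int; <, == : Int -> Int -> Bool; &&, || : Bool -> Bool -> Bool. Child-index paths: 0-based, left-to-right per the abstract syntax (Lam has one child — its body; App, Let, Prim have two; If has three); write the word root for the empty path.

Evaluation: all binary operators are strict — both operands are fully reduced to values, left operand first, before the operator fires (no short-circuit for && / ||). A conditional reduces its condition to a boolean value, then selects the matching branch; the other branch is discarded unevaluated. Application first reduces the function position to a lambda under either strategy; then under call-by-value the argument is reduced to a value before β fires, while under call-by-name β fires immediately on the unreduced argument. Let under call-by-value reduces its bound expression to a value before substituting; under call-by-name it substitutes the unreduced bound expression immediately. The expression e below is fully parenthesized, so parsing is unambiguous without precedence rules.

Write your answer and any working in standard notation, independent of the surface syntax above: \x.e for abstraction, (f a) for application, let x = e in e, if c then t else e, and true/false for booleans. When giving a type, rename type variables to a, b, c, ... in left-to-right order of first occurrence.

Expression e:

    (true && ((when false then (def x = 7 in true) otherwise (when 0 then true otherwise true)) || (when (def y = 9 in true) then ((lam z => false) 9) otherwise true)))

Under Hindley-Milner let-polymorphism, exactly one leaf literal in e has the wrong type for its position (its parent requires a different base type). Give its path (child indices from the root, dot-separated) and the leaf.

Answer: 1.0.2.0 : 0

Working:
  unify Bool ~ Bool
  unify Bool ~ Bool
let x : Int
  unify Int ~ Bool
  FAIL: mismatch Int ~ Bool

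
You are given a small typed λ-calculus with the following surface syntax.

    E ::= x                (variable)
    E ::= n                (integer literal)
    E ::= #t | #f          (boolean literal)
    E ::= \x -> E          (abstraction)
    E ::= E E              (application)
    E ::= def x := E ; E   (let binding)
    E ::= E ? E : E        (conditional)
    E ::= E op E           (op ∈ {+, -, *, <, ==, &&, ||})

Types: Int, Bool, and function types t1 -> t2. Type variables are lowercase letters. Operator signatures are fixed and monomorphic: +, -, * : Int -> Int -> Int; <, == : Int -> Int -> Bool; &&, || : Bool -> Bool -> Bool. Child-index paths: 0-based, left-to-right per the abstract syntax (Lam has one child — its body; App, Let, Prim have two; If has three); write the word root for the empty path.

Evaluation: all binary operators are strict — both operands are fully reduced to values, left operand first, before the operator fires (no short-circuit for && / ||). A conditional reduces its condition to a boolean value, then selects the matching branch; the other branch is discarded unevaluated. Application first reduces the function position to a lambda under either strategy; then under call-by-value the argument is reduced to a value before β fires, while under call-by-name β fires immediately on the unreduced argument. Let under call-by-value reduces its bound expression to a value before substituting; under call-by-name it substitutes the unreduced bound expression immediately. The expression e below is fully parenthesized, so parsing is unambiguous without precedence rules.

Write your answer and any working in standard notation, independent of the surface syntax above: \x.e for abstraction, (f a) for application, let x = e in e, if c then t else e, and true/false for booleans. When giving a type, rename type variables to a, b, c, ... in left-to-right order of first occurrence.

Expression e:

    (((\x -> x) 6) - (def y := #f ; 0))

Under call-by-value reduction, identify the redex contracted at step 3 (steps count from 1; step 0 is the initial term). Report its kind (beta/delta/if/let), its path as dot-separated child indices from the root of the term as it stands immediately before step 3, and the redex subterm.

Working:
step 0: (((\x.x) 6) - (let y = false in 0))
step 1: [beta@0] (6 - (let y = false in 0))
step 2: [let@1] (6 - 0)
step 3: [delta@root] 6

Answer: delta at root : (6 - 0)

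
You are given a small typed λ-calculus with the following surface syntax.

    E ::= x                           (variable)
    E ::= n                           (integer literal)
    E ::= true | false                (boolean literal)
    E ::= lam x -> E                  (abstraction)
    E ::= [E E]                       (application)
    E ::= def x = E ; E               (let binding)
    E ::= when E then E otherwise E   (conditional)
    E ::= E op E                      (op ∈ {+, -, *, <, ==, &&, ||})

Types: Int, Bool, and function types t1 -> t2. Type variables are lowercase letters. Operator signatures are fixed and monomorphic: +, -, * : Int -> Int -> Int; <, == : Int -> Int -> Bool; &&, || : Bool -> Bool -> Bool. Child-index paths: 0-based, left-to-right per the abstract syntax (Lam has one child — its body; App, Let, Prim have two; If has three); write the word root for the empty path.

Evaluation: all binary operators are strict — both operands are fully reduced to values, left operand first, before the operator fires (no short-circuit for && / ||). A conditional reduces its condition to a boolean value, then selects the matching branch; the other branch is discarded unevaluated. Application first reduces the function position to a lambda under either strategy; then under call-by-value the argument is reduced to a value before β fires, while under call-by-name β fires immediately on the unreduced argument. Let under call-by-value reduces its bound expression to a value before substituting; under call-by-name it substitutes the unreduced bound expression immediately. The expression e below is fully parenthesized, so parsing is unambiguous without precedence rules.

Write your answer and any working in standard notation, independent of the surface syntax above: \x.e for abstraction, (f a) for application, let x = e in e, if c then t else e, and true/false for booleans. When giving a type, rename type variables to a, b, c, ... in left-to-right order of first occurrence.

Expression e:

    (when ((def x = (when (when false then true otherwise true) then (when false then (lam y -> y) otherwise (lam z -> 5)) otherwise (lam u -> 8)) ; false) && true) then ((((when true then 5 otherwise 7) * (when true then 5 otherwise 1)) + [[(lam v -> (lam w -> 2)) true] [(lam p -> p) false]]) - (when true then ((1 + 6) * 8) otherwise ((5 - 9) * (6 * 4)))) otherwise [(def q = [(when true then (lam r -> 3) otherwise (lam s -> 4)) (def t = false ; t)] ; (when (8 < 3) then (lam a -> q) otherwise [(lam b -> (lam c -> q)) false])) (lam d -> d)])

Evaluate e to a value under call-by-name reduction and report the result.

Answer: 3

Trace:
step 0: (if ((let x = (if (if false then true else true) then (if false then (\y.y) else (\z.5)) else (\u.8)) in false) && true) then ((((if true then 5 else 7) * (if true then 5 else 1)) + (((\v.(\w.2)) true) ((\p.p) false))) - (if true then ((1 + 6) * 8) else ((5 - 9) * (6 * 4)))) else ((let q = ((if true then (\r.3) else (\s.4)) (let t = false in t)) in (if (8 < 3) then (\a.q) else ((\b.(\c.q)) false))) (\d.d)))
step 1: [let@0.0] (if (false && true) then ((((if true then 5 else 7) * (if true then 5 else 1)) + (((\v.(\w.2)) true) ((\p.p) false))) - (if true then ((1 + 6) * 8) else ((5 - 9) * (6 * 4)))) else ((let q = ((if true then (\r.3) else (\s.4)) (let t = false in t)) in (if (8 < 3) then (\a.q) else ((\b.(\c.q)) false))) (\d.d)))
step 2: [delta@0] (if false then ((((if true then 5 else 7) * (if true then 5 else 1)) + (((\v.(\w.2)) true) ((\p.p) false))) - (if true then ((1 + 6) * 8) else ((5 - 9) * (6 * 4)))) else ((let q = ((if true then (\r.3) else (\s.4)) (let t = false in t)) in (if (8 < 3) then (\a.q) else ((\b.(\c.q)) false))) (\d.d)))
step 3: [if@root] ((let q = ((if true then (\r.3) else (\s.4)) (let t = false in t)) in (if (8 < 3) then (\a.q) else ((\b.(\c.q)) false))) (\d.d))
step 4: [let@0] ((if (8 < 3) then (\a.((if true then (\r.3) else (\s.4)) (let t = false in t))) else ((\b.(\c.((if true then (\r.3) else (\s.4)) (let t = false in t)))) false)) (\d.d))
step 5: [delta@0.0] ((if false then (\a.((if true then (\r.3) else (\s.4)) (let t = false in t))) else ((\b.(\c.((if true then (\r.3) else (\s.4)) (let t = false in t)))) false)) (\d.d))
step 6: [if@0] (((\b.(\c.((if true then (\r.3) else (\s.4)) (let t = false in t)))) false) (\d.d))
step 7: [beta@0] ((\c.((if true then (\r.3) else (\s.4)) (let t = false in t))) (\d.d))
step 8: [beta@root] ((if true then (\r.3) else (\s.4)) (let t = false in t))
step 9: [if@0] ((\r.3) (let t = false in t))
step 10: [beta@root] 3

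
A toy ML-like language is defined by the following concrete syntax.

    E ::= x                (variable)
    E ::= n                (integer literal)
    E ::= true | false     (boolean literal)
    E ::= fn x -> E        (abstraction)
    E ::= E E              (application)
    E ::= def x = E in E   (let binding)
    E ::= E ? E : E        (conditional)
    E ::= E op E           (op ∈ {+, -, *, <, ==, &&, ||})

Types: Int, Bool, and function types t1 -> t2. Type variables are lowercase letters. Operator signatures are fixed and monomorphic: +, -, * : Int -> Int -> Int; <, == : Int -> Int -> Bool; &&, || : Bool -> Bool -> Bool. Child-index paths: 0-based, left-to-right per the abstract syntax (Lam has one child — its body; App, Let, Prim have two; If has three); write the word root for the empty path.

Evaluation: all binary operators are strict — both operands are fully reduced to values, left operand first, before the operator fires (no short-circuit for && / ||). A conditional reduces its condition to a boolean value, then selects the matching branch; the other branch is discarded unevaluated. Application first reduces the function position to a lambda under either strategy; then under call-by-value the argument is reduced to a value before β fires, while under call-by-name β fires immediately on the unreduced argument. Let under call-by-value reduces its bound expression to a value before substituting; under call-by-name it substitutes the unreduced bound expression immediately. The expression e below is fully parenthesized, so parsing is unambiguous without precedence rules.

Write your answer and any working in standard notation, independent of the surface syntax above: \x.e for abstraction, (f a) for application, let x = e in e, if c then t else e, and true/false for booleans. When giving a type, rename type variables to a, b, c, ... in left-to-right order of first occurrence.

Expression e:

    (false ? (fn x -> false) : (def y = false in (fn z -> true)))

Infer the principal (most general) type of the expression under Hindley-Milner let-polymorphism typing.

Derivation:
  unify Bool ~ Bool
\x._ : a -> Bool
let y : Bool
\z._ : b -> Bool
  unify a -> Bool ~ b -> Bool
  unify a ~ b
  unify Bool ~ Bool

Answer: a -> Bool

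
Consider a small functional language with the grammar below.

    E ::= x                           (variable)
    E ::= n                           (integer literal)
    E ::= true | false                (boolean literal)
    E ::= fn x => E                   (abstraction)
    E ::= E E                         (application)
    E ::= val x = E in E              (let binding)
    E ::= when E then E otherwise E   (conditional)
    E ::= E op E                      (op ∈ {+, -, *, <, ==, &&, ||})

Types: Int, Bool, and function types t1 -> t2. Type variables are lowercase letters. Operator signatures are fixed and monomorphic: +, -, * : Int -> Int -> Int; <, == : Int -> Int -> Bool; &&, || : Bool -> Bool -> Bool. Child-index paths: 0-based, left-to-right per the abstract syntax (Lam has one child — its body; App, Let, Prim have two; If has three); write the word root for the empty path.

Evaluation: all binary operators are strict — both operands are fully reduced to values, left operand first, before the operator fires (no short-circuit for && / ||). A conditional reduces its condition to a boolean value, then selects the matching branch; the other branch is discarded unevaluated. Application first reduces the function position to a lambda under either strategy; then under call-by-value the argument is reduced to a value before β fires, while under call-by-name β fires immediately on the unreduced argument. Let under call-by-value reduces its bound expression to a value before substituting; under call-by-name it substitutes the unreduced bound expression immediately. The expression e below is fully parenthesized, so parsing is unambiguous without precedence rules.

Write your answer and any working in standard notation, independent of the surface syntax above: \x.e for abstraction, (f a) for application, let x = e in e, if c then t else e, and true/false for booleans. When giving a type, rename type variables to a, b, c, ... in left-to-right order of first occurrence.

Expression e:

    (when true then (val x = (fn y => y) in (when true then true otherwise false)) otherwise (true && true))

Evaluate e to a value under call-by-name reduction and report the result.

Answer: true

Working:
step 0: (if true then (let x = (\y.y) in (if true then true else false)) else (true && true))
step 1: [if@root] (let x = (\y.y) in (if true then true else false))
step 2: [let@root] (if true then true else false)
step 3: [if@root] true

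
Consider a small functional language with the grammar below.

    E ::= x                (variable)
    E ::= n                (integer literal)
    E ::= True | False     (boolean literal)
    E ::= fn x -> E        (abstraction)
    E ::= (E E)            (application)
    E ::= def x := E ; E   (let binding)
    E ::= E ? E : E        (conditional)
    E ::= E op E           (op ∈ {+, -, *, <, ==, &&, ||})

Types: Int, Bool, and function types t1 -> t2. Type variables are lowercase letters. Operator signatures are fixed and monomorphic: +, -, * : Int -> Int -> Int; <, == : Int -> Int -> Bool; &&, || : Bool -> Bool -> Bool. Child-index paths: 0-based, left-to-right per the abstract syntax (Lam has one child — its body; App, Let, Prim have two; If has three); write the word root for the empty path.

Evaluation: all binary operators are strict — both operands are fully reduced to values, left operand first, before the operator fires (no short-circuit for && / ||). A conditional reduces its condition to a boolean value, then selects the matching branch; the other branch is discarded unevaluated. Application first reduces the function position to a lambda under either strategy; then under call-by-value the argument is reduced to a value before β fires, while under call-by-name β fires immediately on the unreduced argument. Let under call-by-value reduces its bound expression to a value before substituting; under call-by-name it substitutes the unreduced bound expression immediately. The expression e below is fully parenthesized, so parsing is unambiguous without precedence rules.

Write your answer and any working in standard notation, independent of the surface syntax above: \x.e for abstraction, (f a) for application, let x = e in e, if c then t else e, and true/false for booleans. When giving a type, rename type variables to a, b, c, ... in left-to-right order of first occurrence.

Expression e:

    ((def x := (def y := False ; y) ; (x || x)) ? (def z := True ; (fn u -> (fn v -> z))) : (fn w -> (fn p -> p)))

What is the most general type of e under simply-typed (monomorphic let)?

Working:
let y : Bool
y : Bool
let x : Bool
x : Bool
  unify Bool ~ Bool
x : Bool
  unify Bool ~ Bool
  unify Bool ~ Bool
let z : Bool
z : Bool
\v._ : b -> Bool
\u._ : a -> b -> Bool
p : d
\p._ : d -> d
\w._ : c -> d -> d
  unify a -> b -> Bool ~ c -> d -> d
  unify a ~ c
  unify b -> Bool ~ d -> d
  unify b ~ d
  unify Bool ~ d

Answer: a -> Bool -> Bool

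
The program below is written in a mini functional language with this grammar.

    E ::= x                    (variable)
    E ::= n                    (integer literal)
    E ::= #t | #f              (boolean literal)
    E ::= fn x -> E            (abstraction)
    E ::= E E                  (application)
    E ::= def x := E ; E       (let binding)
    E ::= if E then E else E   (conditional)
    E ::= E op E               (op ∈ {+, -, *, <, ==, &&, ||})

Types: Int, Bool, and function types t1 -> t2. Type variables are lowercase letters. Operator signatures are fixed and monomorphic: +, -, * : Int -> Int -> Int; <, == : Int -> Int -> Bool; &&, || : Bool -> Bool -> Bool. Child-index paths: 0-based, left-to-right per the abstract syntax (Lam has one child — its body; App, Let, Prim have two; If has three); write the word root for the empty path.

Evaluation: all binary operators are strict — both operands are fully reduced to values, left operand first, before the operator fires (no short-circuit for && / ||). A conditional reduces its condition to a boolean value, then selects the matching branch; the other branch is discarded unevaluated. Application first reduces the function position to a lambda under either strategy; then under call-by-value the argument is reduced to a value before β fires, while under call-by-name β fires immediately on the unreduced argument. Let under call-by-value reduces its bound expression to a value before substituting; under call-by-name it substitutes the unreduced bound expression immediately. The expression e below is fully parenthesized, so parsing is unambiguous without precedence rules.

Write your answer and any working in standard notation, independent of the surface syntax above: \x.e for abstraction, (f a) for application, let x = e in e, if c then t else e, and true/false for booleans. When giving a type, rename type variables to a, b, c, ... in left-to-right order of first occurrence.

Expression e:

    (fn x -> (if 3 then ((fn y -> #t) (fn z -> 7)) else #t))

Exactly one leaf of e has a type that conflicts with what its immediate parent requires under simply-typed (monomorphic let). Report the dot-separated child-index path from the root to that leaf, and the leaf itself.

Trace:
  unify Int ~ Bool
  FAIL: mismatch Int ~ Bool

Answer: 0.0 : 3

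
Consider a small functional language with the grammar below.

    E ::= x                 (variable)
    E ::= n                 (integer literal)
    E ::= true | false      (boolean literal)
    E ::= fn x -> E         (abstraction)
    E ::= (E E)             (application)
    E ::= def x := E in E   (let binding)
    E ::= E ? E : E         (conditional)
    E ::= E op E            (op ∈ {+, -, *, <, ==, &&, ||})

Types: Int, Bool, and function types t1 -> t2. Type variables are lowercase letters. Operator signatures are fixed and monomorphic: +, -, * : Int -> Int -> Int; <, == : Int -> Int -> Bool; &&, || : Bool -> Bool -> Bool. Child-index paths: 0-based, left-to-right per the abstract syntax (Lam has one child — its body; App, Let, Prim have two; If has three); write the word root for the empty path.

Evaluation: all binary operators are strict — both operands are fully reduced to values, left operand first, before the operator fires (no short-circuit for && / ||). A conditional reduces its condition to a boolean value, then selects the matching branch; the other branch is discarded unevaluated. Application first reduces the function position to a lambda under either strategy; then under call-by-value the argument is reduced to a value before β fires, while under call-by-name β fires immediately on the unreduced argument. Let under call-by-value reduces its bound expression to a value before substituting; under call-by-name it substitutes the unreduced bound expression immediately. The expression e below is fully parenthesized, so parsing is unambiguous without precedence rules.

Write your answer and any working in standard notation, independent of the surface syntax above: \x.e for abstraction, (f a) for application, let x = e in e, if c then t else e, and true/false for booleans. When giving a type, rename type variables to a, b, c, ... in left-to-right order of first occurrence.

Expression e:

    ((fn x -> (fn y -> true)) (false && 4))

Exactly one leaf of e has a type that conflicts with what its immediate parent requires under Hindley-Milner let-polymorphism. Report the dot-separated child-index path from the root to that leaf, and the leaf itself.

Answer: 1.1 : 4

Working:
\y._ : b -> Bool
\x._ : a -> b -> Bool
  unify Bool ~ Bool
  unify Int ~ Bool
  FAIL: mismatch Int ~ Bool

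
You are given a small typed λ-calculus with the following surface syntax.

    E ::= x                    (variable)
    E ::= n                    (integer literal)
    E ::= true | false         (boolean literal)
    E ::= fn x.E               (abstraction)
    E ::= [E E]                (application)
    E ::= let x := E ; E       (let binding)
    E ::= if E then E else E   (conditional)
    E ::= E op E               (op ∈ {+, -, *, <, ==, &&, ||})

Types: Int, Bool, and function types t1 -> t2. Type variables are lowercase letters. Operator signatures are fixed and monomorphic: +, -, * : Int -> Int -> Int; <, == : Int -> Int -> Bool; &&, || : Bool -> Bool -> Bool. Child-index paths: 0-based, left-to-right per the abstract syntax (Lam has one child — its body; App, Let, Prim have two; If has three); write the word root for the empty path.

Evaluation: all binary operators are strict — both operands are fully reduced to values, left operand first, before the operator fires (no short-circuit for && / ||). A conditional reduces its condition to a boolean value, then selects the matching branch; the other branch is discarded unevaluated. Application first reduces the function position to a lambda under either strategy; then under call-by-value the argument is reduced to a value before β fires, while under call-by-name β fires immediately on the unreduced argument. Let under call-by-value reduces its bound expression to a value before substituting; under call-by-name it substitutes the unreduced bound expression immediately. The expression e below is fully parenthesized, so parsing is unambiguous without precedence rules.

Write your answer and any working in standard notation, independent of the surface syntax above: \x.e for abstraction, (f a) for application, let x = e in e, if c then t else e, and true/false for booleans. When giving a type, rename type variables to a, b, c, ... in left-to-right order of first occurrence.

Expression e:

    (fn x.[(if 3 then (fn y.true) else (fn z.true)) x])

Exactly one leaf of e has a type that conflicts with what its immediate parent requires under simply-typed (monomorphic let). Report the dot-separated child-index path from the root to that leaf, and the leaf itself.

Answer: 0.0.0 : 3

Working:
  unify Int ~ Bool
  FAIL: mismatch Int ~ Bool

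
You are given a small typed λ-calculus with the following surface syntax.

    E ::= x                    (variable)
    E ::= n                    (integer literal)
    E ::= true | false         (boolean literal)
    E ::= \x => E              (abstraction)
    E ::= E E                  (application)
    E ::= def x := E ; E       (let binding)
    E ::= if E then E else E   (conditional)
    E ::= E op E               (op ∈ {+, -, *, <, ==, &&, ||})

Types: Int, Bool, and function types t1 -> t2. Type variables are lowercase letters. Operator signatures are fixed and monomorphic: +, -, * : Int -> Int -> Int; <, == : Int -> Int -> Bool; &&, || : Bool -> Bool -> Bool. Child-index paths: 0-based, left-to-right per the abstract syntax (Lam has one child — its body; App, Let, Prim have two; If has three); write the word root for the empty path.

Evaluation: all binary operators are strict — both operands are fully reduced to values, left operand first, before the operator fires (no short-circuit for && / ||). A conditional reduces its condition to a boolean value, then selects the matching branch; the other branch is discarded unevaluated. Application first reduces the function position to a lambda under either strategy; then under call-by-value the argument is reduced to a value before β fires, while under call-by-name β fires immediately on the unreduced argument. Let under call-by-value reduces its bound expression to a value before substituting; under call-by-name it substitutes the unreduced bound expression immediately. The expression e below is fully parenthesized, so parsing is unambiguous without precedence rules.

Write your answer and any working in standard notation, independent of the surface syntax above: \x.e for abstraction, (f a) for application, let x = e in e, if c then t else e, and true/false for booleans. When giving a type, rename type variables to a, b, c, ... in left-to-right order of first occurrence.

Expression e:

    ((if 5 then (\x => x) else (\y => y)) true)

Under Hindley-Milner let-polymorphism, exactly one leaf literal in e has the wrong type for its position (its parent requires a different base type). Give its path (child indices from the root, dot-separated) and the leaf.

Answer: 0.0 : 5

Working:
  unify Int ~ Bool
  FAIL: mismatch Int ~ Bool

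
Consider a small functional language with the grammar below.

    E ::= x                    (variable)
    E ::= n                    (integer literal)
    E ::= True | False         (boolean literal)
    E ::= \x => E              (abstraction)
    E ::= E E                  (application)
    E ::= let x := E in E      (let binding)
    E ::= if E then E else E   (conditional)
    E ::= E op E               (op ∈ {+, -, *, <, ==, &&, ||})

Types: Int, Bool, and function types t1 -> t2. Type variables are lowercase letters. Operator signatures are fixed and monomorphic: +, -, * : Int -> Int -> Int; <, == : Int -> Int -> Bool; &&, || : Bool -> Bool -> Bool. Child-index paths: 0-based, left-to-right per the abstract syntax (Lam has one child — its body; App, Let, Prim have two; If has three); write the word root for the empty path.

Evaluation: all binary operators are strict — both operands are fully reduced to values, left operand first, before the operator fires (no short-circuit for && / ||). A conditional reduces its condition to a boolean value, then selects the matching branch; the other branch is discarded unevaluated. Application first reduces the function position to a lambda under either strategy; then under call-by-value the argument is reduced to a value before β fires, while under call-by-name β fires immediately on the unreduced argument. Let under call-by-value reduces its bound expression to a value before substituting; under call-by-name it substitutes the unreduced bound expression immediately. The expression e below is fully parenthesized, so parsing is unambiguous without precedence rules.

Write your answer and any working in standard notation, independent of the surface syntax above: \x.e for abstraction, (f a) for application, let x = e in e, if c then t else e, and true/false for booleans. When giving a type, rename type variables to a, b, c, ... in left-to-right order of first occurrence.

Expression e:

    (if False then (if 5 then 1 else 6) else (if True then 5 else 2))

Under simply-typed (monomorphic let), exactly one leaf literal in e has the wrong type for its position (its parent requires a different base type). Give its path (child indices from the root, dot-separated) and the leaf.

Working:
  unify Bool ~ Bool
  unify Int ~ Bool
  FAIL: mismatch Int ~ Bool

Answer: 1.0 : 5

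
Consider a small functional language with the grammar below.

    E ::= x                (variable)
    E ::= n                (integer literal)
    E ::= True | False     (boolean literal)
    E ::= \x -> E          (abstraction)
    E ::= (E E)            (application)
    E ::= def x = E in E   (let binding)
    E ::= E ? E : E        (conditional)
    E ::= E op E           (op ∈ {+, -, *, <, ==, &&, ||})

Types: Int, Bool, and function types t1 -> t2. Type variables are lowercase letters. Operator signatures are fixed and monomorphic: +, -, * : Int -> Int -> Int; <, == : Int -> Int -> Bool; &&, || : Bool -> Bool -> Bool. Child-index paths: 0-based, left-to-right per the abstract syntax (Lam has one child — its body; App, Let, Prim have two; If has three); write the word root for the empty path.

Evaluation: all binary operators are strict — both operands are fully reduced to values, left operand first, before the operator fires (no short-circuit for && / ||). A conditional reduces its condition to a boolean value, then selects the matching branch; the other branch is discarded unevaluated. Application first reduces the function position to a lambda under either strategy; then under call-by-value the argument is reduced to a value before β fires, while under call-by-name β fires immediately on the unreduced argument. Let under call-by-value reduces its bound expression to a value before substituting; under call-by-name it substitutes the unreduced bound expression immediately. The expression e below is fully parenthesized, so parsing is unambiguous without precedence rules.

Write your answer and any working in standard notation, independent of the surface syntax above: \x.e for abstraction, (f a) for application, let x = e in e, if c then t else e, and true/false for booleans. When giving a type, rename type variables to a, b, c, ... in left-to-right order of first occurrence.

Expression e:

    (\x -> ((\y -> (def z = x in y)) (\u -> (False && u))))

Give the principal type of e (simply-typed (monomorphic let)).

Derivation:
x : a
let z : a
y : b
\y._ : b -> b
  unify Bool ~ Bool
u : c
  unify c ~ Bool
\u._ : Bool -> Bool
  unify b -> b ~ (Bool -> Bool) -> d
  unify b ~ Bool -> Bool
  unify Bool -> Bool ~ d
_ _ : Bool -> Bool
\x._ : a -> Bool -> Bool

Answer: a -> Bool -> Bool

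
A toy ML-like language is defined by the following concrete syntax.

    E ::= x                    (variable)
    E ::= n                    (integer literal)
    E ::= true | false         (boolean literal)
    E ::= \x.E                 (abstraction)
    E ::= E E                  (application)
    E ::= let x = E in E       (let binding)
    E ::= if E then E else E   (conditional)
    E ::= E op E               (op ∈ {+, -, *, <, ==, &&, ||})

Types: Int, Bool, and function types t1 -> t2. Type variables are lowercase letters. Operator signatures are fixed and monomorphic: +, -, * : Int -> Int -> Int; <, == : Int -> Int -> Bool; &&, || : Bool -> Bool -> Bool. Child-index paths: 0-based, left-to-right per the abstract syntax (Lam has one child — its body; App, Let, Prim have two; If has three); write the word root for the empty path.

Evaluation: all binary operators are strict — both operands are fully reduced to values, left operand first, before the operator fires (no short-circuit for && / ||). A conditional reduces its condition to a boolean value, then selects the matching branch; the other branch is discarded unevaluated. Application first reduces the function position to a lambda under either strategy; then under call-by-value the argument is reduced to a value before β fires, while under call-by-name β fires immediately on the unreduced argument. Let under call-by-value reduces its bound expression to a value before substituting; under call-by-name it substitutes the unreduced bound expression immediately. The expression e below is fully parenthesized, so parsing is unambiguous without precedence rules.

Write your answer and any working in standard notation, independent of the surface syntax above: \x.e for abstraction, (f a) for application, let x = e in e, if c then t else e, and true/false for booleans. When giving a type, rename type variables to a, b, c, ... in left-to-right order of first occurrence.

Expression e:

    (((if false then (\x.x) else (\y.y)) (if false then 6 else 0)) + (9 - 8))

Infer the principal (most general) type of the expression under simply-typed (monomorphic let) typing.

Working:
  unify Bool ~ Bool
x : a
\x._ : a -> a
y : b
\y._ : b -> b
  unify a -> a ~ b -> b
  unify a ~ b
  unify b ~ b
  unify Bool ~ Bool
  unify Int ~ Int
  unify b -> b ~ Int -> c
  unify b ~ Int
  unify Int ~ c
_ _ : Int
  unify Int ~ Int
  unify Int ~ Int
  unify Int ~ Int
  unify Int ~ Int

Answer: Int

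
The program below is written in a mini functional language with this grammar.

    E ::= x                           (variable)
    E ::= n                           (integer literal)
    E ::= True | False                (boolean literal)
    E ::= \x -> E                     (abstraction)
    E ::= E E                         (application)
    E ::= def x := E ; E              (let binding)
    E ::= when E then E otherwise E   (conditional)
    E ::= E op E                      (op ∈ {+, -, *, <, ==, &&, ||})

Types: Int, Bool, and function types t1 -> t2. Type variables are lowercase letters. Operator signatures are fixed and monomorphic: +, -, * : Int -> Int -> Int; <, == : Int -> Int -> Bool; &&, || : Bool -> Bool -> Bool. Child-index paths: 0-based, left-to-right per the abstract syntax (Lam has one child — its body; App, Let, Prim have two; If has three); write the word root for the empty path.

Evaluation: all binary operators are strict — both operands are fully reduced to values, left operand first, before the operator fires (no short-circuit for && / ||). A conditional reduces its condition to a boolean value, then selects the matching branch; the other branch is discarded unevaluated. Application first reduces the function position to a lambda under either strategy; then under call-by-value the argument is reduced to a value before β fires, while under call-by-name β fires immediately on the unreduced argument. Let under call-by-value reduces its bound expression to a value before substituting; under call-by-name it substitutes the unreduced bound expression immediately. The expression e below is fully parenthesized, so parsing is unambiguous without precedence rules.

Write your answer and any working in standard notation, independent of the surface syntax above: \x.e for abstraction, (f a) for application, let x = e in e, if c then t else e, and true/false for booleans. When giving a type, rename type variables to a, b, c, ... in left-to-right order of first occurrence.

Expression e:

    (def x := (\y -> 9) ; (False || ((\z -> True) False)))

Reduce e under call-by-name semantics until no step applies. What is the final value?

Trace:
step 0: (let x = (\y.9) in (false || ((\z.true) false)))
step 1: [let@root] (false || ((\z.true) false))
step 2: [beta@1] (false || true)
step 3: [delta@root] true

Answer: true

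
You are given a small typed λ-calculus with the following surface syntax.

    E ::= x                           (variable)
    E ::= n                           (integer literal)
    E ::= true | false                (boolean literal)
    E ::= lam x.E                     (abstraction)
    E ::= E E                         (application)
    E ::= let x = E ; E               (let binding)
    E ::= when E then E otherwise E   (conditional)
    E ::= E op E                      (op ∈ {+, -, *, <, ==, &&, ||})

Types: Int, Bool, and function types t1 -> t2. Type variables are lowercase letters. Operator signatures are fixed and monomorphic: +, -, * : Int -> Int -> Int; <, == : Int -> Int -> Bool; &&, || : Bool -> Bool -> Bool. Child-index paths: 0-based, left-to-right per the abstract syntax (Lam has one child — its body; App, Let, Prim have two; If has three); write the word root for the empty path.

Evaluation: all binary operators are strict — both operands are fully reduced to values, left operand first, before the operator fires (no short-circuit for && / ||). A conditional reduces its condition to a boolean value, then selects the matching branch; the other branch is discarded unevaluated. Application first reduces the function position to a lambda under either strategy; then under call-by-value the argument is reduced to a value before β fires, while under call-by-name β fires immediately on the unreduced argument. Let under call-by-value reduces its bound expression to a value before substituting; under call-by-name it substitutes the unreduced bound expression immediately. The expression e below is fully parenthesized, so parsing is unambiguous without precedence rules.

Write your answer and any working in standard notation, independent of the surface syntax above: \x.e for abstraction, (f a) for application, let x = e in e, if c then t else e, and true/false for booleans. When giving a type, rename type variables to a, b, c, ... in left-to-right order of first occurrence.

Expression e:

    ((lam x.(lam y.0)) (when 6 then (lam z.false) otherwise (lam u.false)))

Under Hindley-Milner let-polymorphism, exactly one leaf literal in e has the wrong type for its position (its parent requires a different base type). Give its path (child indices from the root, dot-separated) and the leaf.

Answer: 1.0 : 6

Working:
\y._ : b -> Int
\x._ : a -> b -> Int
  unify Int ~ Bool
  FAIL: mismatch Int ~ Bool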